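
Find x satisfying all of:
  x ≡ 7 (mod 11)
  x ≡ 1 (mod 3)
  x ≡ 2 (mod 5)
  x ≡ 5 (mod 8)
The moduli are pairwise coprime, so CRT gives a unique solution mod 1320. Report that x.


Product of moduli M = 11 · 3 · 5 · 8 = 1320.
Merge one congruence at a time:
  Start: x ≡ 7 (mod 11).
  Combine with x ≡ 1 (mod 3); new modulus lcm = 33.
    Write x = 7 + 11·t and substitute into x ≡ 1 (mod 3): 11·t ≡ 1 − 7 = -6 (mod 3).
    Reduce coefficients mod 3: 2·t ≡ 0 (mod 3).
    The inverse of 2 mod 3 is 2 (since 2·2 = 4 = 1·3 + 1), so t ≡ 2·0 = 0 ≡ 0 (mod 3).
    Then x = 7 + 11·0 = 7, valid modulo lcm(11, 3) = 33: x ≡ 7 (mod 33).
  Combine with x ≡ 2 (mod 5); new modulus lcm = 165.
    Write x = 7 + 33·t and substitute into x ≡ 2 (mod 5): 33·t ≡ 2 − 7 = -5 (mod 5).
    Reduce coefficients mod 5: 3·t ≡ 0 (mod 5).
    The inverse of 3 mod 5 is 2 (since 3·2 = 6 = 1·5 + 1), so t ≡ 2·0 = 0 ≡ 0 (mod 5).
    Then x = 7 + 33·0 = 7, valid modulo lcm(33, 5) = 165: x ≡ 7 (mod 165).
  Combine with x ≡ 5 (mod 8); new modulus lcm = 1320.
    Write x = 7 + 165·t and substitute into x ≡ 5 (mod 8): 165·t ≡ 5 − 7 = -2 (mod 8).
    Reduce coefficients mod 8: 5·t ≡ 6 (mod 8).
    The inverse of 5 mod 8 is 5 (since 5·5 = 25 = 3·8 + 1), so t ≡ 5·6 = 30 ≡ 6 (mod 8).
    Then x = 7 + 165·6 = 997, valid modulo lcm(165, 8) = 1320: x ≡ 997 (mod 1320).
Verify against each original: 997 mod 11 = 7, 997 mod 3 = 1, 997 mod 5 = 2, 997 mod 8 = 5.

x ≡ 997 (mod 1320).


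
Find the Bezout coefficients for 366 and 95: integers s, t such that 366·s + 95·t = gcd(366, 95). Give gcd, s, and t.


Euclidean algorithm on (366, 95) — divide until remainder is 0:
  366 = 3 · 95 + 81
  95 = 1 · 81 + 14
  81 = 5 · 14 + 11
  14 = 1 · 11 + 3
  11 = 3 · 3 + 2
  3 = 1 · 2 + 1
  2 = 2 · 1 + 0
gcd(366, 95) = 1.
Track Bezout coefficients alongside the remainders: start with r₀ = 366 = a·1 + b·0 (s = 1, t = 0) and r₁ = 95 = a·0 + b·1 (s = 0, t = 1); each new remainder r_{k+1} = r_{k-1} − q_k·r_k inherits s_{k+1} = s_{k-1} − q_k·s_k, t_{k+1} = t_{k-1} − q_k·t_k, so r_k = a·s_k + b·t_k at every step:
  q = 3: r = 81, s = 1 − 3·0 = 1, t = 0 − 3·1 = -3  (check: 366·1 + 95·(-3) = 81)
  q = 1: r = 14, s = 0 − 1·1 = -1, t = 1 − 1·(-3) = 4  (check: 366·(-1) + 95·4 = 14)
  q = 5: r = 11, s = 1 − 5·(-1) = 6, t = -3 − 5·4 = -23  (check: 366·6 + 95·(-23) = 11)
  q = 1: r = 3, s = -1 − 1·6 = -7, t = 4 − 1·(-23) = 27  (check: 366·(-7) + 95·27 = 3)
  q = 3: r = 2, s = 6 − 3·(-7) = 27, t = -23 − 3·27 = -104  (check: 366·27 + 95·(-104) = 2)
  q = 1: r = 1, s = -7 − 1·27 = -34, t = 27 − 1·(-104) = 131  (check: 366·(-34) + 95·131 = 1)
The row with r = 1 (the gcd) gives the Bezout coefficients s = -34, t = 131.
Result: 366 · (-34) + 95 · (131) = 1.

gcd(366, 95) = 1; s = -34, t = 131 (check: 366·(-34) + 95·131 = 1).


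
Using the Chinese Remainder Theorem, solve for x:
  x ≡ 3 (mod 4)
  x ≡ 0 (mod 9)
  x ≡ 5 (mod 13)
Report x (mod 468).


Moduli 4, 9, 13 are pairwise coprime; by CRT there is a unique solution modulo M = 4 · 9 · 13 = 468.
Solve pairwise, accumulating the modulus:
  Start with x ≡ 3 (mod 4).
  Combine with x ≡ 0 (mod 9): since gcd(4, 9) = 1, we get a unique residue mod 36.
    Write x = 3 + 4·t and substitute into x ≡ 0 (mod 9): 4·t ≡ 0 − 3 = -3 (mod 9).
    Reduce coefficients mod 9: 4·t ≡ 6 (mod 9).
    The inverse of 4 mod 9 is 7 (since 4·7 = 28 = 3·9 + 1), so t ≡ 7·6 = 42 ≡ 6 (mod 9).
    Then x = 3 + 4·6 = 27, valid modulo lcm(4, 9) = 36: x ≡ 27 (mod 36).
  Combine with x ≡ 5 (mod 13): since gcd(36, 13) = 1, we get a unique residue mod 468.
    Write x = 27 + 36·t and substitute into x ≡ 5 (mod 13): 36·t ≡ 5 − 27 = -22 (mod 13).
    Reduce coefficients mod 13: 10·t ≡ 4 (mod 13).
    The inverse of 10 mod 13 is 4 (since 10·4 = 40 = 3·13 + 1), so t ≡ 4·4 = 16 ≡ 3 (mod 13).
    Then x = 27 + 36·3 = 135, valid modulo lcm(36, 13) = 468: x ≡ 135 (mod 468).
Verify: 135 mod 4 = 3 ✓, 135 mod 9 = 0 ✓, 135 mod 13 = 5 ✓.

x ≡ 135 (mod 468).


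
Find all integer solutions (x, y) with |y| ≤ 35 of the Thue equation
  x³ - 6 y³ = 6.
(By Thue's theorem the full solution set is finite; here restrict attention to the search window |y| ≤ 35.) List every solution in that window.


The equation is x³ - 6y³ = 6. For fixed y, x³ = 6·y³ + 6, so a solution requires the RHS to be a perfect cube.
Strategy: iterate y from -35 to 35, compute RHS = 6·y³ + 6, and check whether it is a (positive or negative) perfect cube.
Check small values of y:
  y = 0: RHS = 6 is not a perfect cube.
  y = 1: RHS = 12 is not a perfect cube.
  y = -1: RHS = 0 = (0)³ ⇒ x = 0 works.
  y = 2: RHS = 54 is not a perfect cube.
  y = -2: RHS = -42 is not a perfect cube.
  y = 3: RHS = 168 is not a perfect cube.
  y = -3: RHS = -156 is not a perfect cube.
Continuing the search up to |y| = 35 finds no further solutions beyond those listed.
Collected solutions: (0, -1).

Solutions (with |y| ≤ 35): (0, -1).


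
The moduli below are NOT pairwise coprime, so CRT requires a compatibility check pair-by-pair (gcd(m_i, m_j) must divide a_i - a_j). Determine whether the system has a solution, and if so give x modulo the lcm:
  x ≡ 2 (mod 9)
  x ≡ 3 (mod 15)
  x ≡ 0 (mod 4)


Moduli 9, 15, 4 are not pairwise coprime, so CRT works modulo lcm(m_i) when all pairwise compatibility conditions hold.
Pairwise compatibility: gcd(m_i, m_j) must divide a_i - a_j for every pair.
Merge one congruence at a time:
  Start: x ≡ 2 (mod 9).
  Combine with x ≡ 3 (mod 15): gcd(9, 15) = 3, and 3 - 2 = 1 is NOT divisible by 3.
    ⇒ system is inconsistent (no integer solution).

No solution (the system is inconsistent).


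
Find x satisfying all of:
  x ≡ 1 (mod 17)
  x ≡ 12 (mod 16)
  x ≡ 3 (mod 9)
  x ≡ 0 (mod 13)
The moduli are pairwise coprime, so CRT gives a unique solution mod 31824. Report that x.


Product of moduli M = 17 · 16 · 9 · 13 = 31824.
Merge one congruence at a time:
  Start: x ≡ 1 (mod 17).
  Combine with x ≡ 12 (mod 16); new modulus lcm = 272.
    Write x = 1 + 17·t and substitute into x ≡ 12 (mod 16): 17·t ≡ 12 − 1 = 11 (mod 16).
    Reduce coefficients mod 16: 1·t ≡ 11 (mod 16).
    So t ≡ 11 (mod 16).
    Then x = 1 + 17·11 = 188, valid modulo lcm(17, 16) = 272: x ≡ 188 (mod 272).
  Combine with x ≡ 3 (mod 9); new modulus lcm = 2448.
    Write x = 188 + 272·t and substitute into x ≡ 3 (mod 9): 272·t ≡ 3 − 188 = -185 (mod 9).
    Reduce coefficients mod 9: 2·t ≡ 4 (mod 9).
    The inverse of 2 mod 9 is 5 (since 2·5 = 10 = 1·9 + 1), so t ≡ 5·4 = 20 ≡ 2 (mod 9).
    Then x = 188 + 272·2 = 732, valid modulo lcm(272, 9) = 2448: x ≡ 732 (mod 2448).
  Combine with x ≡ 0 (mod 13); new modulus lcm = 31824.
    Write x = 732 + 2448·t and substitute into x ≡ 0 (mod 13): 2448·t ≡ 0 − 732 = -732 (mod 13).
    Reduce coefficients mod 13: 4·t ≡ 9 (mod 13).
    The inverse of 4 mod 13 is 10 (since 4·10 = 40 = 3·13 + 1), so t ≡ 10·9 = 90 ≡ 12 (mod 13).
    Then x = 732 + 2448·12 = 30108, valid modulo lcm(2448, 13) = 31824: x ≡ 30108 (mod 31824).
Verify against each original: 30108 mod 17 = 1, 30108 mod 16 = 12, 30108 mod 9 = 3, 30108 mod 13 = 0.

x ≡ 30108 (mod 31824).


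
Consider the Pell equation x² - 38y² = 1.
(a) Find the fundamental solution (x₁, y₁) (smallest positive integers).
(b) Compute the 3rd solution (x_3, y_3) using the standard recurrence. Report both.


Step 1: Find the fundamental solution (x₁, y₁) of x² - 38y² = 1.
  Expand √38 as a continued fraction. a₀ = ⌊√38⌋ = 6; iterate m_{k+1} = d_k·a_k − m_k, d_{k+1} = (38 − m_{k+1}²)/d_k, a_{k+1} = ⌊(a₀ + m_{k+1})/d_{k+1}⌋ (starting m₀ = 0, d₀ = 1), with convergents p_k = a_k·p_{k-1} + p_{k-2}, q_k = a_k·q_{k-1} + q_{k-2} (p₋₁ = 1, q₋₁ = 0):
  k = 0: a₀ = 6; p₀/q₀ = 6/1; p₀² − 38·q₀² = 36 − 38 = -2.
  k = 1: m = 6, d = 2, a = ⌊(6 + 6)/2⌋ = 6; p/q = (6·6 + 1)/(6·1 + 0) = 37/6; p² − 38·q² = 1369 − 1368 = 1.
  The first convergent with p² − 38·q² = 1 gives the fundamental solution (x₁, y₁) = (37, 6).
Step 2: Apply the recurrence (x_{n+1}, y_{n+1}) = (x₁x_n + 38y₁y_n, x₁y_n + y₁x_n) repeatedly.
  From (x_1, y_1) = (37, 6): x_2 = 37·37 + 38·6·6 = 2737; y_2 = 37·6 + 6·37 = 444.
  From (x_2, y_2) = (2737, 444): x_3 = 37·2737 + 38·6·444 = 202501; y_3 = 37·444 + 6·2737 = 32850.
Step 3: Verify x_3² - 38·y_3² = 41006655001 - 41006655000 = 1 (should be 1). ✓

(x_1, y_1) = (37, 6); (x_3, y_3) = (202501, 32850).


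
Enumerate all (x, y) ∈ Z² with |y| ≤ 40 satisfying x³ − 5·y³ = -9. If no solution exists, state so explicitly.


The equation is x³ - 5y³ = -9. For fixed y, x³ = 5·y³ − 9, so a solution requires the RHS to be a perfect cube.
Strategy: iterate y from -40 to 40, compute RHS = 5·y³ − 9, and check whether it is a (positive or negative) perfect cube.
Check small values of y:
  y = 0: RHS = -9 is not a perfect cube.
  y = 1: RHS = -4 is not a perfect cube.
  y = -1: RHS = -14 is not a perfect cube.
  y = 2: RHS = 31 is not a perfect cube.
  y = -2: RHS = -49 is not a perfect cube.
  y = 3: RHS = 126 is not a perfect cube.
  y = -3: RHS = -144 is not a perfect cube.
Continuing the search up to |y| = 40 finds no solutions either.
No (x, y) in the scanned range satisfies the equation.

No integer solutions with |y| ≤ 40.


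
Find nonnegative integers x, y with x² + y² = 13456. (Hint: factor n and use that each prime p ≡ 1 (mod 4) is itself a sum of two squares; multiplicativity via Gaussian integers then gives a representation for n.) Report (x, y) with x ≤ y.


Step 1: Factor n = 13456 = 2^4 · 29^2.
Step 2: Check the mod-4 condition on each prime factor: 2 = 2 (special); 29 ≡ 1 (mod 4), exponent 2.
All primes ≡ 3 (mod 4) appear to even exponent (or don't appear), so by the two-squares theorem n IS expressible as a sum of two squares.
Step 3: Build a representation. Group n = k² · m with k = 4 and m = 29 · 29 = 841 (a product of primes ≡ 1 (mod 4)); a representation of m scales to one of n via (k·x)² + (k·y)² = k²(x² + y²). Each prime p ≡ 1 (mod 4) is itself a sum of two squares; find a² by testing p − a² for a perfect square:
  29: 29 − 1² = 28, 29 − 2² = 25 = 5² ⇒ 29 = 2² + 5².
  Combine using the Brahmagupta–Fibonacci identity (a² + b²)(c² + d²) = (ac − bd)² + (ad + bc)² = (ac + bd)² + (ad − bc)²:
  29 · 29 = 841: from (2² + 5²)(2² + 5²), take (2·2 − 5·5, 2·5 + 5·2) = (4 − 25, 10 + 10) = (-21, 20); dropping signs (only squares matter) gives (21, 20); check 21² + 20² = 441 + 400 = 841 ✓.
  Scale by k = 4: (4·21, 4·20) = (84, 80).
Step 4: Order so x ≤ y and verify: 80² + 84² = 6400 + 7056 = 13456 = n. ✓

n = 13456 = 80² + 84² (one valid representation with x ≤ y).


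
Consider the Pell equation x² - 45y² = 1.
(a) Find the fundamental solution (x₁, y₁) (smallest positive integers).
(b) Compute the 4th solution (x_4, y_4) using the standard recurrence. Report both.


Step 1: Find the fundamental solution (x₁, y₁) of x² - 45y² = 1.
  Expand √45 as a continued fraction. a₀ = ⌊√45⌋ = 6; iterate m_{k+1} = d_k·a_k − m_k, d_{k+1} = (45 − m_{k+1}²)/d_k, a_{k+1} = ⌊(a₀ + m_{k+1})/d_{k+1}⌋ (starting m₀ = 0, d₀ = 1), with convergents p_k = a_k·p_{k-1} + p_{k-2}, q_k = a_k·q_{k-1} + q_{k-2} (p₋₁ = 1, q₋₁ = 0):
  k = 0: a₀ = 6; p₀/q₀ = 6/1; p₀² − 45·q₀² = 36 − 45 = -9.
  k = 1: m = 6, d = 9, a = ⌊(6 + 6)/9⌋ = 1; p/q = (1·6 + 1)/(1·1 + 0) = 7/1; p² − 45·q² = 49 − 45 = 4.
  k = 2: m = 3, d = 4, a = ⌊(6 + 3)/4⌋ = 2; p/q = (2·7 + 6)/(2·1 + 1) = 20/3; p² − 45·q² = 400 − 405 = -5.
  k = 3: m = 5, d = 5, a = ⌊(6 + 5)/5⌋ = 2; p/q = (2·20 + 7)/(2·3 + 1) = 47/7; p² − 45·q² = 2209 − 2205 = 4.
  k = 4: m = 5, d = 4, a = ⌊(6 + 5)/4⌋ = 2; p/q = (2·47 + 20)/(2·7 + 3) = 114/17; p² − 45·q² = 12996 − 13005 = -9.
  k = 5: m = 3, d = 9, a = ⌊(6 + 3)/9⌋ = 1; p/q = (1·114 + 47)/(1·17 + 7) = 161/24; p² − 45·q² = 25921 − 25920 = 1.
  The first convergent with p² − 45·q² = 1 gives the fundamental solution (x₁, y₁) = (161, 24).
Step 2: Apply the recurrence (x_{n+1}, y_{n+1}) = (x₁x_n + 45y₁y_n, x₁y_n + y₁x_n) repeatedly.
  From (x_1, y_1) = (161, 24): x_2 = 161·161 + 45·24·24 = 51841; y_2 = 161·24 + 24·161 = 7728.
  From (x_2, y_2) = (51841, 7728): x_3 = 161·51841 + 45·24·7728 = 16692641; y_3 = 161·7728 + 24·51841 = 2488392.
  From (x_3, y_3) = (16692641, 2488392): x_4 = 161·16692641 + 45·24·2488392 = 5374978561; y_4 = 161·2488392 + 24·16692641 = 801254496.
Step 3: Verify x_4² - 45·y_4² = 28890394531209630721 - 28890394531209630720 = 1 (should be 1). ✓

(x_1, y_1) = (161, 24); (x_4, y_4) = (5374978561, 801254496).


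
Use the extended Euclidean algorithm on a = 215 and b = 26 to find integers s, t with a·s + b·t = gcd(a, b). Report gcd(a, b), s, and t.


Euclidean algorithm on (215, 26) — divide until remainder is 0:
  215 = 8 · 26 + 7
  26 = 3 · 7 + 5
  7 = 1 · 5 + 2
  5 = 2 · 2 + 1
  2 = 2 · 1 + 0
gcd(215, 26) = 1.
Track Bezout coefficients alongside the remainders: start with r₀ = 215 = a·1 + b·0 (s = 1, t = 0) and r₁ = 26 = a·0 + b·1 (s = 0, t = 1); each new remainder r_{k+1} = r_{k-1} − q_k·r_k inherits s_{k+1} = s_{k-1} − q_k·s_k, t_{k+1} = t_{k-1} − q_k·t_k, so r_k = a·s_k + b·t_k at every step:
  q = 8: r = 7, s = 1 − 8·0 = 1, t = 0 − 8·1 = -8  (check: 215·1 + 26·(-8) = 7)
  q = 3: r = 5, s = 0 − 3·1 = -3, t = 1 − 3·(-8) = 25  (check: 215·(-3) + 26·25 = 5)
  q = 1: r = 2, s = 1 − 1·(-3) = 4, t = -8 − 1·25 = -33  (check: 215·4 + 26·(-33) = 2)
  q = 2: r = 1, s = -3 − 2·4 = -11, t = 25 − 2·(-33) = 91  (check: 215·(-11) + 26·91 = 1)
The row with r = 1 (the gcd) gives the Bezout coefficients s = -11, t = 91.
Result: 215 · (-11) + 26 · (91) = 1.

gcd(215, 26) = 1; s = -11, t = 91 (check: 215·(-11) + 26·91 = 1).


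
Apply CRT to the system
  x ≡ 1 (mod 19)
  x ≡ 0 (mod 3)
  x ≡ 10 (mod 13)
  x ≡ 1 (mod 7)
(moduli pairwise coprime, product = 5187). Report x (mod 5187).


Product of moduli M = 19 · 3 · 13 · 7 = 5187.
Merge one congruence at a time:
  Start: x ≡ 1 (mod 19).
  Combine with x ≡ 0 (mod 3); new modulus lcm = 57.
    Write x = 1 + 19·t and substitute into x ≡ 0 (mod 3): 19·t ≡ 0 − 1 = -1 (mod 3).
    Reduce coefficients mod 3: 1·t ≡ 2 (mod 3).
    So t ≡ 2 (mod 3).
    Then x = 1 + 19·2 = 39, valid modulo lcm(19, 3) = 57: x ≡ 39 (mod 57).
  Combine with x ≡ 10 (mod 13); new modulus lcm = 741.
    Write x = 39 + 57·t and substitute into x ≡ 10 (mod 13): 57·t ≡ 10 − 39 = -29 (mod 13).
    Reduce coefficients mod 13: 5·t ≡ 10 (mod 13).
    The inverse of 5 mod 13 is 8 (since 5·8 = 40 = 3·13 + 1), so t ≡ 8·10 = 80 ≡ 2 (mod 13).
    Then x = 39 + 57·2 = 153, valid modulo lcm(57, 13) = 741: x ≡ 153 (mod 741).
  Combine with x ≡ 1 (mod 7); new modulus lcm = 5187.
    Write x = 153 + 741·t and substitute into x ≡ 1 (mod 7): 741·t ≡ 1 − 153 = -152 (mod 7).
    Reduce coefficients mod 7: 6·t ≡ 2 (mod 7).
    The inverse of 6 mod 7 is 6 (since 6·6 = 36 = 5·7 + 1), so t ≡ 6·2 = 12 ≡ 5 (mod 7).
    Then x = 153 + 741·5 = 3858, valid modulo lcm(741, 7) = 5187: x ≡ 3858 (mod 5187).
Verify against each original: 3858 mod 19 = 1, 3858 mod 3 = 0, 3858 mod 13 = 10, 3858 mod 7 = 1.

x ≡ 3858 (mod 5187).


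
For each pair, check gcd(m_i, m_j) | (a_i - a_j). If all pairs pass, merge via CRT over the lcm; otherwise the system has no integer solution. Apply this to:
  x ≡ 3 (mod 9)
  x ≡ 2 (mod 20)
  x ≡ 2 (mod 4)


Moduli 9, 20, 4 are not pairwise coprime, so CRT works modulo lcm(m_i) when all pairwise compatibility conditions hold.
Pairwise compatibility: gcd(m_i, m_j) must divide a_i - a_j for every pair.
Merge one congruence at a time:
  Start: x ≡ 3 (mod 9).
  Combine with x ≡ 2 (mod 20): gcd(9, 20) = 1; 2 - 3 = -1, which IS divisible by 1, so compatible.
    Write x = 3 + 9·t and substitute into x ≡ 2 (mod 20): 9·t ≡ 2 − 3 = -1 (mod 20).
    Reduce coefficients mod 20: 9·t ≡ 19 (mod 20).
    The inverse of 9 mod 20 is 9 (since 9·9 = 81 = 4·20 + 1), so t ≡ 9·19 = 171 ≡ 11 (mod 20).
    Then x = 3 + 9·11 = 102, valid modulo lcm(9, 20) = 180: x ≡ 102 (mod 180).
  Combine with x ≡ 2 (mod 4): gcd(180, 4) = 4; 2 - 102 = -100, which IS divisible by 4, so compatible.
    Write x = 102 + 180·t and substitute into x ≡ 2 (mod 4): 180·t ≡ 2 − 102 = -100 (mod 4).
    Divide the congruence (and modulus) by g = 4: 45·t ≡ -25 (mod 1).
    Modulo 1 every t works; take t = 0.
    Then x = 102 + 180·0 = 102, valid modulo lcm(180, 4) = 180: x ≡ 102 (mod 180).
Verify: 102 mod 9 = 3, 102 mod 20 = 2, 102 mod 4 = 2.

x ≡ 102 (mod 180).


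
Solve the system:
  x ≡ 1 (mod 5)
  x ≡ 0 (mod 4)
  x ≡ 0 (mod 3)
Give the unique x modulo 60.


Moduli 5, 4, 3 are pairwise coprime; by CRT there is a unique solution modulo M = 5 · 4 · 3 = 60.
Solve pairwise, accumulating the modulus:
  Start with x ≡ 1 (mod 5).
  Combine with x ≡ 0 (mod 4): since gcd(5, 4) = 1, we get a unique residue mod 20.
    Write x = 1 + 5·t and substitute into x ≡ 0 (mod 4): 5·t ≡ 0 − 1 = -1 (mod 4).
    Reduce coefficients mod 4: 1·t ≡ 3 (mod 4).
    So t ≡ 3 (mod 4).
    Then x = 1 + 5·3 = 16, valid modulo lcm(5, 4) = 20: x ≡ 16 (mod 20).
  Combine with x ≡ 0 (mod 3): since gcd(20, 3) = 1, we get a unique residue mod 60.
    Write x = 16 + 20·t and substitute into x ≡ 0 (mod 3): 20·t ≡ 0 − 16 = -16 (mod 3).
    Reduce coefficients mod 3: 2·t ≡ 2 (mod 3).
    The inverse of 2 mod 3 is 2 (since 2·2 = 4 = 1·3 + 1), so t ≡ 2·2 = 4 ≡ 1 (mod 3).
    Then x = 16 + 20·1 = 36, valid modulo lcm(20, 3) = 60: x ≡ 36 (mod 60).
Verify: 36 mod 5 = 1 ✓, 36 mod 4 = 0 ✓, 36 mod 3 = 0 ✓.

x ≡ 36 (mod 60).


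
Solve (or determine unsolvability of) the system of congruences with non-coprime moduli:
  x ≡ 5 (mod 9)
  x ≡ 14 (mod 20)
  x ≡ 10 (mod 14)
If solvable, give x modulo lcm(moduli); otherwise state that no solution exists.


Moduli 9, 20, 14 are not pairwise coprime, so CRT works modulo lcm(m_i) when all pairwise compatibility conditions hold.
Pairwise compatibility: gcd(m_i, m_j) must divide a_i - a_j for every pair.
Merge one congruence at a time:
  Start: x ≡ 5 (mod 9).
  Combine with x ≡ 14 (mod 20): gcd(9, 20) = 1; 14 - 5 = 9, which IS divisible by 1, so compatible.
    Write x = 5 + 9·t and substitute into x ≡ 14 (mod 20): 9·t ≡ 14 − 5 = 9 (mod 20).
    The inverse of 9 mod 20 is 9 (since 9·9 = 81 = 4·20 + 1), so t ≡ 9·9 = 81 ≡ 1 (mod 20).
    Then x = 5 + 9·1 = 14, valid modulo lcm(9, 20) = 180: x ≡ 14 (mod 180).
  Combine with x ≡ 10 (mod 14): gcd(180, 14) = 2; 10 - 14 = -4, which IS divisible by 2, so compatible.
    Write x = 14 + 180·t and substitute into x ≡ 10 (mod 14): 180·t ≡ 10 − 14 = -4 (mod 14).
    Divide the congruence (and modulus) by g = 2: 90·t ≡ -2 (mod 7).
    Reduce coefficients mod 7: 6·t ≡ 5 (mod 7).
    The inverse of 6 mod 7 is 6 (since 6·6 = 36 = 5·7 + 1), so t ≡ 6·5 = 30 ≡ 2 (mod 7).
    Then x = 14 + 180·2 = 374, valid modulo lcm(180, 14) = 1260: x ≡ 374 (mod 1260).
Verify: 374 mod 9 = 5, 374 mod 20 = 14, 374 mod 14 = 10.

x ≡ 374 (mod 1260).


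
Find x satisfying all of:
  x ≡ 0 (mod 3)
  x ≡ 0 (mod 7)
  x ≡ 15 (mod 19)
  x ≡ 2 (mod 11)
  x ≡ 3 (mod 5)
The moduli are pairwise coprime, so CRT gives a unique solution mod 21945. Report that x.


Product of moduli M = 3 · 7 · 19 · 11 · 5 = 21945.
Merge one congruence at a time:
  Start: x ≡ 0 (mod 3).
  Combine with x ≡ 0 (mod 7); new modulus lcm = 21.
    Write x = 0 + 3·t and substitute into x ≡ 0 (mod 7): 3·t ≡ 0 − 0 = 0 (mod 7).
    The inverse of 3 mod 7 is 5 (since 3·5 = 15 = 2·7 + 1), so t ≡ 5·0 = 0 ≡ 0 (mod 7).
    Then x = 0 + 3·0 = 0, valid modulo lcm(3, 7) = 21: x ≡ 0 (mod 21).
  Combine with x ≡ 15 (mod 19); new modulus lcm = 399.
    Write x = 0 + 21·t and substitute into x ≡ 15 (mod 19): 21·t ≡ 15 − 0 = 15 (mod 19).
    Reduce coefficients mod 19: 2·t ≡ 15 (mod 19).
    The inverse of 2 mod 19 is 10 (since 2·10 = 20 = 1·19 + 1), so t ≡ 10·15 = 150 ≡ 17 (mod 19).
    Then x = 0 + 21·17 = 357, valid modulo lcm(21, 19) = 399: x ≡ 357 (mod 399).
  Combine with x ≡ 2 (mod 11); new modulus lcm = 4389.
    Write x = 357 + 399·t and substitute into x ≡ 2 (mod 11): 399·t ≡ 2 − 357 = -355 (mod 11).
    Reduce coefficients mod 11: 3·t ≡ 8 (mod 11).
    The inverse of 3 mod 11 is 4 (since 3·4 = 12 = 1·11 + 1), so t ≡ 4·8 = 32 ≡ 10 (mod 11).
    Then x = 357 + 399·10 = 4347, valid modulo lcm(399, 11) = 4389: x ≡ 4347 (mod 4389).
  Combine with x ≡ 3 (mod 5); new modulus lcm = 21945.
    Write x = 4347 + 4389·t and substitute into x ≡ 3 (mod 5): 4389·t ≡ 3 − 4347 = -4344 (mod 5).
    Reduce coefficients mod 5: 4·t ≡ 1 (mod 5).
    The inverse of 4 mod 5 is 4 (since 4·4 = 16 = 3·5 + 1), so t ≡ 4·1 = 4 ≡ 4 (mod 5).
    Then x = 4347 + 4389·4 = 21903, valid modulo lcm(4389, 5) = 21945: x ≡ 21903 (mod 21945).
Verify against each original: 21903 mod 3 = 0, 21903 mod 7 = 0, 21903 mod 19 = 15, 21903 mod 11 = 2, 21903 mod 5 = 3.

x ≡ 21903 (mod 21945).


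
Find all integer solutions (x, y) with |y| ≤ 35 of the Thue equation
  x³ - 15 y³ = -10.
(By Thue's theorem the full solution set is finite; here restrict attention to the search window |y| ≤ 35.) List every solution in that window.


The equation is x³ - 15y³ = -10. For fixed y, x³ = 15·y³ − 10, so a solution requires the RHS to be a perfect cube.
Strategy: iterate y from -35 to 35, compute RHS = 15·y³ − 10, and check whether it is a (positive or negative) perfect cube.
Check small values of y:
  y = 0: RHS = -10 is not a perfect cube.
  y = 1: RHS = 5 is not a perfect cube.
  y = -1: RHS = -25 is not a perfect cube.
  y = 2: RHS = 110 is not a perfect cube.
  y = -2: RHS = -130 is not a perfect cube.
  y = 3: RHS = 395 is not a perfect cube.
  y = -3: RHS = -415 is not a perfect cube.
Continuing the search up to |y| = 35 finds no solutions either.
No (x, y) in the scanned range satisfies the equation.

No integer solutions with |y| ≤ 35.


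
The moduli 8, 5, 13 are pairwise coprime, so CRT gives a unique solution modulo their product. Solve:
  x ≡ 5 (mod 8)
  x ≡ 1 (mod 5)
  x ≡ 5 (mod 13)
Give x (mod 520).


Moduli 8, 5, 13 are pairwise coprime; by CRT there is a unique solution modulo M = 8 · 5 · 13 = 520.
Solve pairwise, accumulating the modulus:
  Start with x ≡ 5 (mod 8).
  Combine with x ≡ 1 (mod 5): since gcd(8, 5) = 1, we get a unique residue mod 40.
    Write x = 5 + 8·t and substitute into x ≡ 1 (mod 5): 8·t ≡ 1 − 5 = -4 (mod 5).
    Reduce coefficients mod 5: 3·t ≡ 1 (mod 5).
    The inverse of 3 mod 5 is 2 (since 3·2 = 6 = 1·5 + 1), so t ≡ 2·1 = 2 ≡ 2 (mod 5).
    Then x = 5 + 8·2 = 21, valid modulo lcm(8, 5) = 40: x ≡ 21 (mod 40).
  Combine with x ≡ 5 (mod 13): since gcd(40, 13) = 1, we get a unique residue mod 520.
    Write x = 21 + 40·t and substitute into x ≡ 5 (mod 13): 40·t ≡ 5 − 21 = -16 (mod 13).
    Reduce coefficients mod 13: 1·t ≡ 10 (mod 13).
    So t ≡ 10 (mod 13).
    Then x = 21 + 40·10 = 421, valid modulo lcm(40, 13) = 520: x ≡ 421 (mod 520).
Verify: 421 mod 8 = 5 ✓, 421 mod 5 = 1 ✓, 421 mod 13 = 5 ✓.

x ≡ 421 (mod 520).


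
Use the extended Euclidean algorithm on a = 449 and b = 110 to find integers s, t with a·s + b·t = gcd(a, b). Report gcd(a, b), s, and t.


Euclidean algorithm on (449, 110) — divide until remainder is 0:
  449 = 4 · 110 + 9
  110 = 12 · 9 + 2
  9 = 4 · 2 + 1
  2 = 2 · 1 + 0
gcd(449, 110) = 1.
Track Bezout coefficients alongside the remainders: start with r₀ = 449 = a·1 + b·0 (s = 1, t = 0) and r₁ = 110 = a·0 + b·1 (s = 0, t = 1); each new remainder r_{k+1} = r_{k-1} − q_k·r_k inherits s_{k+1} = s_{k-1} − q_k·s_k, t_{k+1} = t_{k-1} − q_k·t_k, so r_k = a·s_k + b·t_k at every step:
  q = 4: r = 9, s = 1 − 4·0 = 1, t = 0 − 4·1 = -4  (check: 449·1 + 110·(-4) = 9)
  q = 12: r = 2, s = 0 − 12·1 = -12, t = 1 − 12·(-4) = 49  (check: 449·(-12) + 110·49 = 2)
  q = 4: r = 1, s = 1 − 4·(-12) = 49, t = -4 − 4·49 = -200  (check: 449·49 + 110·(-200) = 1)
The row with r = 1 (the gcd) gives the Bezout coefficients s = 49, t = -200.
Result: 449 · (49) + 110 · (-200) = 1.

gcd(449, 110) = 1; s = 49, t = -200 (check: 449·49 + 110·(-200) = 1).


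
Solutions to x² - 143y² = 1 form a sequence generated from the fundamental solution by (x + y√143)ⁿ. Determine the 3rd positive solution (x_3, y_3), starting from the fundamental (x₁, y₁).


Step 1: Find the fundamental solution (x₁, y₁) of x² - 143y² = 1.
  Expand √143 as a continued fraction. a₀ = ⌊√143⌋ = 11; iterate m_{k+1} = d_k·a_k − m_k, d_{k+1} = (143 − m_{k+1}²)/d_k, a_{k+1} = ⌊(a₀ + m_{k+1})/d_{k+1}⌋ (starting m₀ = 0, d₀ = 1), with convergents p_k = a_k·p_{k-1} + p_{k-2}, q_k = a_k·q_{k-1} + q_{k-2} (p₋₁ = 1, q₋₁ = 0):
  k = 0: a₀ = 11; p₀/q₀ = 11/1; p₀² − 143·q₀² = 121 − 143 = -22.
  k = 1: m = 11, d = 22, a = ⌊(11 + 11)/22⌋ = 1; p/q = (1·11 + 1)/(1·1 + 0) = 12/1; p² − 143·q² = 144 − 143 = 1.
  The first convergent with p² − 143·q² = 1 gives the fundamental solution (x₁, y₁) = (12, 1).
Step 2: Apply the recurrence (x_{n+1}, y_{n+1}) = (x₁x_n + 143y₁y_n, x₁y_n + y₁x_n) repeatedly.
  From (x_1, y_1) = (12, 1): x_2 = 12·12 + 143·1·1 = 287; y_2 = 12·1 + 1·12 = 24.
  From (x_2, y_2) = (287, 24): x_3 = 12·287 + 143·1·24 = 6876; y_3 = 12·24 + 1·287 = 575.
Step 3: Verify x_3² - 143·y_3² = 47279376 - 47279375 = 1 (should be 1). ✓

(x_1, y_1) = (12, 1); (x_3, y_3) = (6876, 575).


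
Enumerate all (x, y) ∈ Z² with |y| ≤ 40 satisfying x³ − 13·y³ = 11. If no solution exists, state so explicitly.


The equation is x³ - 13y³ = 11. For fixed y, x³ = 13·y³ + 11, so a solution requires the RHS to be a perfect cube.
Strategy: iterate y from -40 to 40, compute RHS = 13·y³ + 11, and check whether it is a (positive or negative) perfect cube.
Check small values of y:
  y = 0: RHS = 11 is not a perfect cube.
  y = 1: RHS = 24 is not a perfect cube.
  y = -1: RHS = -2 is not a perfect cube.
  y = 2: RHS = 115 is not a perfect cube.
  y = -2: RHS = -93 is not a perfect cube.
  y = 3: RHS = 362 is not a perfect cube.
  y = -3: RHS = -340 is not a perfect cube.
Continuing the search up to |y| = 40 finds no solutions either.
No (x, y) in the scanned range satisfies the equation.

No integer solutions with |y| ≤ 40.


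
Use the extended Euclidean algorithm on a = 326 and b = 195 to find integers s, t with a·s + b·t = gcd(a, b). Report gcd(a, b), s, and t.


Euclidean algorithm on (326, 195) — divide until remainder is 0:
  326 = 1 · 195 + 131
  195 = 1 · 131 + 64
  131 = 2 · 64 + 3
  64 = 21 · 3 + 1
  3 = 3 · 1 + 0
gcd(326, 195) = 1.
Track Bezout coefficients alongside the remainders: start with r₀ = 326 = a·1 + b·0 (s = 1, t = 0) and r₁ = 195 = a·0 + b·1 (s = 0, t = 1); each new remainder r_{k+1} = r_{k-1} − q_k·r_k inherits s_{k+1} = s_{k-1} − q_k·s_k, t_{k+1} = t_{k-1} − q_k·t_k, so r_k = a·s_k + b·t_k at every step:
  q = 1: r = 131, s = 1 − 1·0 = 1, t = 0 − 1·1 = -1  (check: 326·1 + 195·(-1) = 131)
  q = 1: r = 64, s = 0 − 1·1 = -1, t = 1 − 1·(-1) = 2  (check: 326·(-1) + 195·2 = 64)
  q = 2: r = 3, s = 1 − 2·(-1) = 3, t = -1 − 2·2 = -5  (check: 326·3 + 195·(-5) = 3)
  q = 21: r = 1, s = -1 − 21·3 = -64, t = 2 − 21·(-5) = 107  (check: 326·(-64) + 195·107 = 1)
The row with r = 1 (the gcd) gives the Bezout coefficients s = -64, t = 107.
Result: 326 · (-64) + 195 · (107) = 1.

gcd(326, 195) = 1; s = -64, t = 107 (check: 326·(-64) + 195·107 = 1).


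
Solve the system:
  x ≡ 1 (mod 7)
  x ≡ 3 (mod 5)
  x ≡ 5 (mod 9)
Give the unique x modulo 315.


Moduli 7, 5, 9 are pairwise coprime; by CRT there is a unique solution modulo M = 7 · 5 · 9 = 315.
Solve pairwise, accumulating the modulus:
  Start with x ≡ 1 (mod 7).
  Combine with x ≡ 3 (mod 5): since gcd(7, 5) = 1, we get a unique residue mod 35.
    Write x = 1 + 7·t and substitute into x ≡ 3 (mod 5): 7·t ≡ 3 − 1 = 2 (mod 5).
    Reduce coefficients mod 5: 2·t ≡ 2 (mod 5).
    The inverse of 2 mod 5 is 3 (since 2·3 = 6 = 1·5 + 1), so t ≡ 3·2 = 6 ≡ 1 (mod 5).
    Then x = 1 + 7·1 = 8, valid modulo lcm(7, 5) = 35: x ≡ 8 (mod 35).
  Combine with x ≡ 5 (mod 9): since gcd(35, 9) = 1, we get a unique residue mod 315.
    Write x = 8 + 35·t and substitute into x ≡ 5 (mod 9): 35·t ≡ 5 − 8 = -3 (mod 9).
    Reduce coefficients mod 9: 8·t ≡ 6 (mod 9).
    The inverse of 8 mod 9 is 8 (since 8·8 = 64 = 7·9 + 1), so t ≡ 8·6 = 48 ≡ 3 (mod 9).
    Then x = 8 + 35·3 = 113, valid modulo lcm(35, 9) = 315: x ≡ 113 (mod 315).
Verify: 113 mod 7 = 1 ✓, 113 mod 5 = 3 ✓, 113 mod 9 = 5 ✓.

x ≡ 113 (mod 315).


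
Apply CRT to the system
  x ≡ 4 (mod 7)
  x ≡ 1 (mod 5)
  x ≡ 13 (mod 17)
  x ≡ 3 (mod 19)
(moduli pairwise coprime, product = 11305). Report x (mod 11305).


Product of moduli M = 7 · 5 · 17 · 19 = 11305.
Merge one congruence at a time:
  Start: x ≡ 4 (mod 7).
  Combine with x ≡ 1 (mod 5); new modulus lcm = 35.
    Write x = 4 + 7·t and substitute into x ≡ 1 (mod 5): 7·t ≡ 1 − 4 = -3 (mod 5).
    Reduce coefficients mod 5: 2·t ≡ 2 (mod 5).
    The inverse of 2 mod 5 is 3 (since 2·3 = 6 = 1·5 + 1), so t ≡ 3·2 = 6 ≡ 1 (mod 5).
    Then x = 4 + 7·1 = 11, valid modulo lcm(7, 5) = 35: x ≡ 11 (mod 35).
  Combine with x ≡ 13 (mod 17); new modulus lcm = 595.
    Write x = 11 + 35·t and substitute into x ≡ 13 (mod 17): 35·t ≡ 13 − 11 = 2 (mod 17).
    Reduce coefficients mod 17: 1·t ≡ 2 (mod 17).
    So t ≡ 2 (mod 17).
    Then x = 11 + 35·2 = 81, valid modulo lcm(35, 17) = 595: x ≡ 81 (mod 595).
  Combine with x ≡ 3 (mod 19); new modulus lcm = 11305.
    Write x = 81 + 595·t and substitute into x ≡ 3 (mod 19): 595·t ≡ 3 − 81 = -78 (mod 19).
    Reduce coefficients mod 19: 6·t ≡ 17 (mod 19).
    The inverse of 6 mod 19 is 16 (since 6·16 = 96 = 5·19 + 1), so t ≡ 16·17 = 272 ≡ 6 (mod 19).
    Then x = 81 + 595·6 = 3651, valid modulo lcm(595, 19) = 11305: x ≡ 3651 (mod 11305).
Verify against each original: 3651 mod 7 = 4, 3651 mod 5 = 1, 3651 mod 17 = 13, 3651 mod 19 = 3.

x ≡ 3651 (mod 11305).


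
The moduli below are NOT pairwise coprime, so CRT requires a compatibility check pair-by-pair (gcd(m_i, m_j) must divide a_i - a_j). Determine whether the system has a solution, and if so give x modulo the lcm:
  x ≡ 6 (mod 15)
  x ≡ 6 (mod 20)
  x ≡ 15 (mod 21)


Moduli 15, 20, 21 are not pairwise coprime, so CRT works modulo lcm(m_i) when all pairwise compatibility conditions hold.
Pairwise compatibility: gcd(m_i, m_j) must divide a_i - a_j for every pair.
Merge one congruence at a time:
  Start: x ≡ 6 (mod 15).
  Combine with x ≡ 6 (mod 20): gcd(15, 20) = 5; 6 - 6 = 0, which IS divisible by 5, so compatible.
    Write x = 6 + 15·t and substitute into x ≡ 6 (mod 20): 15·t ≡ 6 − 6 = 0 (mod 20).
    Divide the congruence (and modulus) by g = 5: 3·t ≡ 0 (mod 4).
    The inverse of 3 mod 4 is 3 (since 3·3 = 9 = 2·4 + 1), so t ≡ 3·0 = 0 ≡ 0 (mod 4).
    Then x = 6 + 15·0 = 6, valid modulo lcm(15, 20) = 60: x ≡ 6 (mod 60).
  Combine with x ≡ 15 (mod 21): gcd(60, 21) = 3; 15 - 6 = 9, which IS divisible by 3, so compatible.
    Write x = 6 + 60·t and substitute into x ≡ 15 (mod 21): 60·t ≡ 15 − 6 = 9 (mod 21).
    Divide the congruence (and modulus) by g = 3: 20·t ≡ 3 (mod 7).
    Reduce coefficients mod 7: 6·t ≡ 3 (mod 7).
    The inverse of 6 mod 7 is 6 (since 6·6 = 36 = 5·7 + 1), so t ≡ 6·3 = 18 ≡ 4 (mod 7).
    Then x = 6 + 60·4 = 246, valid modulo lcm(60, 21) = 420: x ≡ 246 (mod 420).
Verify: 246 mod 15 = 6, 246 mod 20 = 6, 246 mod 21 = 15.

x ≡ 246 (mod 420).


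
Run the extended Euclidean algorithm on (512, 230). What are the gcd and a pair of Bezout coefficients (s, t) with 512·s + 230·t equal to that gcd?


Euclidean algorithm on (512, 230) — divide until remainder is 0:
  512 = 2 · 230 + 52
  230 = 4 · 52 + 22
  52 = 2 · 22 + 8
  22 = 2 · 8 + 6
  8 = 1 · 6 + 2
  6 = 3 · 2 + 0
gcd(512, 230) = 2.
Track Bezout coefficients alongside the remainders: start with r₀ = 512 = a·1 + b·0 (s = 1, t = 0) and r₁ = 230 = a·0 + b·1 (s = 0, t = 1); each new remainder r_{k+1} = r_{k-1} − q_k·r_k inherits s_{k+1} = s_{k-1} − q_k·s_k, t_{k+1} = t_{k-1} − q_k·t_k, so r_k = a·s_k + b·t_k at every step:
  q = 2: r = 52, s = 1 − 2·0 = 1, t = 0 − 2·1 = -2  (check: 512·1 + 230·(-2) = 52)
  q = 4: r = 22, s = 0 − 4·1 = -4, t = 1 − 4·(-2) = 9  (check: 512·(-4) + 230·9 = 22)
  q = 2: r = 8, s = 1 − 2·(-4) = 9, t = -2 − 2·9 = -20  (check: 512·9 + 230·(-20) = 8)
  q = 2: r = 6, s = -4 − 2·9 = -22, t = 9 − 2·(-20) = 49  (check: 512·(-22) + 230·49 = 6)
  q = 1: r = 2, s = 9 − 1·(-22) = 31, t = -20 − 1·49 = -69  (check: 512·31 + 230·(-69) = 2)
The row with r = 2 (the gcd) gives the Bezout coefficients s = 31, t = -69.
Result: 512 · (31) + 230 · (-69) = 2.

gcd(512, 230) = 2; s = 31, t = -69 (check: 512·31 + 230·(-69) = 2).


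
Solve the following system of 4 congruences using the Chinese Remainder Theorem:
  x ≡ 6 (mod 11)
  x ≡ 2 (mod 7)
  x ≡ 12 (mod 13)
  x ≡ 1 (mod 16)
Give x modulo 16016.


Product of moduli M = 11 · 7 · 13 · 16 = 16016.
Merge one congruence at a time:
  Start: x ≡ 6 (mod 11).
  Combine with x ≡ 2 (mod 7); new modulus lcm = 77.
    Write x = 6 + 11·t and substitute into x ≡ 2 (mod 7): 11·t ≡ 2 − 6 = -4 (mod 7).
    Reduce coefficients mod 7: 4·t ≡ 3 (mod 7).
    The inverse of 4 mod 7 is 2 (since 4·2 = 8 = 1·7 + 1), so t ≡ 2·3 = 6 ≡ 6 (mod 7).
    Then x = 6 + 11·6 = 72, valid modulo lcm(11, 7) = 77: x ≡ 72 (mod 77).
  Combine with x ≡ 12 (mod 13); new modulus lcm = 1001.
    Write x = 72 + 77·t and substitute into x ≡ 12 (mod 13): 77·t ≡ 12 − 72 = -60 (mod 13).
    Reduce coefficients mod 13: 12·t ≡ 5 (mod 13).
    The inverse of 12 mod 13 is 12 (since 12·12 = 144 = 11·13 + 1), so t ≡ 12·5 = 60 ≡ 8 (mod 13).
    Then x = 72 + 77·8 = 688, valid modulo lcm(77, 13) = 1001: x ≡ 688 (mod 1001).
  Combine with x ≡ 1 (mod 16); new modulus lcm = 16016.
    Write x = 688 + 1001·t and substitute into x ≡ 1 (mod 16): 1001·t ≡ 1 − 688 = -687 (mod 16).
    Reduce coefficients mod 16: 9·t ≡ 1 (mod 16).
    The inverse of 9 mod 16 is 9 (since 9·9 = 81 = 5·16 + 1), so t ≡ 9·1 = 9 ≡ 9 (mod 16).
    Then x = 688 + 1001·9 = 9697, valid modulo lcm(1001, 16) = 16016: x ≡ 9697 (mod 16016).
Verify against each original: 9697 mod 11 = 6, 9697 mod 7 = 2, 9697 mod 13 = 12, 9697 mod 16 = 1.

x ≡ 9697 (mod 16016).


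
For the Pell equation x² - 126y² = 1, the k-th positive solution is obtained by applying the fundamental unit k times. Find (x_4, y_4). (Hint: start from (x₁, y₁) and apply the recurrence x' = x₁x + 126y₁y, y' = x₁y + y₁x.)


Step 1: Find the fundamental solution (x₁, y₁) of x² - 126y² = 1.
  Expand √126 as a continued fraction. a₀ = ⌊√126⌋ = 11; iterate m_{k+1} = d_k·a_k − m_k, d_{k+1} = (126 − m_{k+1}²)/d_k, a_{k+1} = ⌊(a₀ + m_{k+1})/d_{k+1}⌋ (starting m₀ = 0, d₀ = 1), with convergents p_k = a_k·p_{k-1} + p_{k-2}, q_k = a_k·q_{k-1} + q_{k-2} (p₋₁ = 1, q₋₁ = 0):
  k = 0: a₀ = 11; p₀/q₀ = 11/1; p₀² − 126·q₀² = 121 − 126 = -5.
  k = 1: m = 11, d = 5, a = ⌊(11 + 11)/5⌋ = 4; p/q = (4·11 + 1)/(4·1 + 0) = 45/4; p² − 126·q² = 2025 − 2016 = 9.
  k = 2: m = 9, d = 9, a = ⌊(11 + 9)/9⌋ = 2; p/q = (2·45 + 11)/(2·4 + 1) = 101/9; p² − 126·q² = 10201 − 10206 = -5.
  k = 3: m = 9, d = 5, a = ⌊(11 + 9)/5⌋ = 4; p/q = (4·101 + 45)/(4·9 + 4) = 449/40; p² − 126·q² = 201601 − 201600 = 1.
  The first convergent with p² − 126·q² = 1 gives the fundamental solution (x₁, y₁) = (449, 40).
Step 2: Apply the recurrence (x_{n+1}, y_{n+1}) = (x₁x_n + 126y₁y_n, x₁y_n + y₁x_n) repeatedly.
  From (x_1, y_1) = (449, 40): x_2 = 449·449 + 126·40·40 = 403201; y_2 = 449·40 + 40·449 = 35920.
  From (x_2, y_2) = (403201, 35920): x_3 = 449·403201 + 126·40·35920 = 362074049; y_3 = 449·35920 + 40·403201 = 32256120.
  From (x_3, y_3) = (362074049, 32256120): x_4 = 449·362074049 + 126·40·32256120 = 325142092801; y_4 = 449·32256120 + 40·362074049 = 28965959840.
Step 3: Verify x_4² - 126·y_4² = 105717380511014096025601 - 105717380511014096025600 = 1 (should be 1). ✓

(x_1, y_1) = (449, 40); (x_4, y_4) = (325142092801, 28965959840).


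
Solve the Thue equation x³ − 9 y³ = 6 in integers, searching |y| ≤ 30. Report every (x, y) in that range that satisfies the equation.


The equation is x³ - 9y³ = 6. For fixed y, x³ = 9·y³ + 6, so a solution requires the RHS to be a perfect cube.
Strategy: iterate y from -30 to 30, compute RHS = 9·y³ + 6, and check whether it is a (positive or negative) perfect cube.
Check small values of y:
  y = 0: RHS = 6 is not a perfect cube.
  y = 1: RHS = 15 is not a perfect cube.
  y = -1: RHS = -3 is not a perfect cube.
  y = 2: RHS = 78 is not a perfect cube.
  y = -2: RHS = -66 is not a perfect cube.
  y = 3: RHS = 249 is not a perfect cube.
  y = -3: RHS = -237 is not a perfect cube.
Continuing the search up to |y| = 30 finds no solutions either.
No (x, y) in the scanned range satisfies the equation.

No integer solutions with |y| ≤ 30.


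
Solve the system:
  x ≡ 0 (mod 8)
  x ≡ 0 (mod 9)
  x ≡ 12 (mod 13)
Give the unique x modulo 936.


Moduli 8, 9, 13 are pairwise coprime; by CRT there is a unique solution modulo M = 8 · 9 · 13 = 936.
Solve pairwise, accumulating the modulus:
  Start with x ≡ 0 (mod 8).
  Combine with x ≡ 0 (mod 9): since gcd(8, 9) = 1, we get a unique residue mod 72.
    Write x = 0 + 8·t and substitute into x ≡ 0 (mod 9): 8·t ≡ 0 − 0 = 0 (mod 9).
    The inverse of 8 mod 9 is 8 (since 8·8 = 64 = 7·9 + 1), so t ≡ 8·0 = 0 ≡ 0 (mod 9).
    Then x = 0 + 8·0 = 0, valid modulo lcm(8, 9) = 72: x ≡ 0 (mod 72).
  Combine with x ≡ 12 (mod 13): since gcd(72, 13) = 1, we get a unique residue mod 936.
    Write x = 0 + 72·t and substitute into x ≡ 12 (mod 13): 72·t ≡ 12 − 0 = 12 (mod 13).
    Reduce coefficients mod 13: 7·t ≡ 12 (mod 13).
    The inverse of 7 mod 13 is 2 (since 7·2 = 14 = 1·13 + 1), so t ≡ 2·12 = 24 ≡ 11 (mod 13).
    Then x = 0 + 72·11 = 792, valid modulo lcm(72, 13) = 936: x ≡ 792 (mod 936).
Verify: 792 mod 8 = 0 ✓, 792 mod 9 = 0 ✓, 792 mod 13 = 12 ✓.

x ≡ 792 (mod 936).


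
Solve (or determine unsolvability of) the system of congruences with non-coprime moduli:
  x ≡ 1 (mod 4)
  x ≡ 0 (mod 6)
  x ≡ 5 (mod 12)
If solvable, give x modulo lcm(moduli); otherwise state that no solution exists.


Moduli 4, 6, 12 are not pairwise coprime, so CRT works modulo lcm(m_i) when all pairwise compatibility conditions hold.
Pairwise compatibility: gcd(m_i, m_j) must divide a_i - a_j for every pair.
Merge one congruence at a time:
  Start: x ≡ 1 (mod 4).
  Combine with x ≡ 0 (mod 6): gcd(4, 6) = 2, and 0 - 1 = -1 is NOT divisible by 2.
    ⇒ system is inconsistent (no integer solution).

No solution (the system is inconsistent).


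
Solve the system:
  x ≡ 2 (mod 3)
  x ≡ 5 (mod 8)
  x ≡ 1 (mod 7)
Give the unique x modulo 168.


Moduli 3, 8, 7 are pairwise coprime; by CRT there is a unique solution modulo M = 3 · 8 · 7 = 168.
Solve pairwise, accumulating the modulus:
  Start with x ≡ 2 (mod 3).
  Combine with x ≡ 5 (mod 8): since gcd(3, 8) = 1, we get a unique residue mod 24.
    Write x = 2 + 3·t and substitute into x ≡ 5 (mod 8): 3·t ≡ 5 − 2 = 3 (mod 8).
    The inverse of 3 mod 8 is 3 (since 3·3 = 9 = 1·8 + 1), so t ≡ 3·3 = 9 ≡ 1 (mod 8).
    Then x = 2 + 3·1 = 5, valid modulo lcm(3, 8) = 24: x ≡ 5 (mod 24).
  Combine with x ≡ 1 (mod 7): since gcd(24, 7) = 1, we get a unique residue mod 168.
    Write x = 5 + 24·t and substitute into x ≡ 1 (mod 7): 24·t ≡ 1 − 5 = -4 (mod 7).
    Reduce coefficients mod 7: 3·t ≡ 3 (mod 7).
    The inverse of 3 mod 7 is 5 (since 3·5 = 15 = 2·7 + 1), so t ≡ 5·3 = 15 ≡ 1 (mod 7).
    Then x = 5 + 24·1 = 29, valid modulo lcm(24, 7) = 168: x ≡ 29 (mod 168).
Verify: 29 mod 3 = 2 ✓, 29 mod 8 = 5 ✓, 29 mod 7 = 1 ✓.

x ≡ 29 (mod 168).
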